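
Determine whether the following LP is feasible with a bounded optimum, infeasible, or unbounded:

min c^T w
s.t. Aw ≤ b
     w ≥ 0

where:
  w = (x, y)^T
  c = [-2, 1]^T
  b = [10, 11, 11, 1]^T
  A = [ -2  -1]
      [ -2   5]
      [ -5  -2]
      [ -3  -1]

Unbounded (objective can decrease without bound)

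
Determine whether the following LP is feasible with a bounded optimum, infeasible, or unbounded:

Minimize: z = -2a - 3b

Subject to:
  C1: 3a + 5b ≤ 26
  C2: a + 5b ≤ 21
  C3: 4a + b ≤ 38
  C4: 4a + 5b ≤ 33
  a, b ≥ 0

Feasible with a bounded optimal solution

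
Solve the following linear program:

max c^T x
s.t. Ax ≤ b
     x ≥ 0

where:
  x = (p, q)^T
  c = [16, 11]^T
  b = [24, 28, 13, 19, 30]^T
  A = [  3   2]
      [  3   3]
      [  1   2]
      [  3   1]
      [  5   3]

Evaluate the objective at each vertex of the feasible region:
  z(0, 0) = 0
  z(6, 0) = 96
  z(3, 5) = 103  ←
  z(0, 6.5) = 71.5
The maximum is at p = 3, q = 5.

p = 3, q = 5, z = 103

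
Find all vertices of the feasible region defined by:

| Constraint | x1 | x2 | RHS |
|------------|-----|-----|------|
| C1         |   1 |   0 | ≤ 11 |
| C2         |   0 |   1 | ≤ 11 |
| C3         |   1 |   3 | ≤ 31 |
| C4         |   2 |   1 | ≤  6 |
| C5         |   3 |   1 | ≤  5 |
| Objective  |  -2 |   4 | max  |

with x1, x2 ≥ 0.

(0, 0), (1.667, 0), (0, 5)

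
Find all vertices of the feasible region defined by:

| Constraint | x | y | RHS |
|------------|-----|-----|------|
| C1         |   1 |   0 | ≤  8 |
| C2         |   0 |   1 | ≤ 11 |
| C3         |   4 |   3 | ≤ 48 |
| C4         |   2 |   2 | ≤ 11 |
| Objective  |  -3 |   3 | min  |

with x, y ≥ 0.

(0, 0), (5.5, 0), (0, 5.5)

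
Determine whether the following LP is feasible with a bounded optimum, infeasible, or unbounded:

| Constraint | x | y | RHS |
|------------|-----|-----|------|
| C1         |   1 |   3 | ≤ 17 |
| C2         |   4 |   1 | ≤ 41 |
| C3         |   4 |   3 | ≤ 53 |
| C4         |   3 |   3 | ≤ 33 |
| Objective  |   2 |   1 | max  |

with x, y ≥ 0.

Feasible with a bounded optimal solution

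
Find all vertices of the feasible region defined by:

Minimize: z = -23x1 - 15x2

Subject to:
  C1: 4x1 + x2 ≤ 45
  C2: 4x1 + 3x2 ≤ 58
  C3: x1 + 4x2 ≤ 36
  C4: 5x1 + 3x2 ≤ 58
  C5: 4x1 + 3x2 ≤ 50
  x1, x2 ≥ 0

(0, 0), (11.25, 0), (11, 1), (8, 6), (7.077, 7.231), (0, 9)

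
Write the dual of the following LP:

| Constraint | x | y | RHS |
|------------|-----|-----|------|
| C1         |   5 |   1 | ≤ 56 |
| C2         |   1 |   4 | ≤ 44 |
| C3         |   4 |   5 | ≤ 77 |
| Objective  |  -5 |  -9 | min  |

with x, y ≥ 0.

Primal min cᵀx s.t. Ax ≤ b, x ≥ 0  →  Dual max −bᵀy s.t. Aᵀy ≥ −c, y ≥ 0.

Maximize: z = -56y1 - 44y2 - 77y3

Subject to:
  5y1 + y2 + 4y3 ≥ 5
  y1 + 4y2 + 5y3 ≥ 9
  y1, y2, y3 ≥ 0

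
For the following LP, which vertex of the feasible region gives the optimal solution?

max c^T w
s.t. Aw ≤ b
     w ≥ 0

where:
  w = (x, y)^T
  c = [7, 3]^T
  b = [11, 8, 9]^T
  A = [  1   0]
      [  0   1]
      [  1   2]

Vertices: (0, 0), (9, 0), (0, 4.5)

Evaluate the objective at each vertex of the feasible region:
  z(0, 0) = 0
  z(9, 0) = 63  ←
  z(0, 4.5) = 13.5
The maximum is at x = 9, y = 0.

(9, 0)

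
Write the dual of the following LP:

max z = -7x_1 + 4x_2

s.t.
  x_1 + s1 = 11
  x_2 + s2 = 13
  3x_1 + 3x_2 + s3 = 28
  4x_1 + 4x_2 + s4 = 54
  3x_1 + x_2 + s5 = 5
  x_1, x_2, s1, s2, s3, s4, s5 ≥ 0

Primal max cᵀx s.t. Ax ≤ b, x ≥ 0  →  Dual min bᵀy s.t. Aᵀy ≥ c, y ≥ 0.

Minimize: z = 11y1 + 13y2 + 28y3 + 54y4 + 5y5

Subject to:
  y1 + 3y3 + 4y4 + 3y5 ≥ -7
  y2 + 3y3 + 4y4 + y5 ≥ 4
  y1, y2, y3, y4, y5 ≥ 0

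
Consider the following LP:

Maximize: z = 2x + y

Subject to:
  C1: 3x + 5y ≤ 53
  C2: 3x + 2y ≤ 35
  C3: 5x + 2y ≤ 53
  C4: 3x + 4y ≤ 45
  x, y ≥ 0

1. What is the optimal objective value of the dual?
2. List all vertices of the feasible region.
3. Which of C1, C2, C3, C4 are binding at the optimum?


1. 22
2. (0, 0), (10.6, 0), (9, 4), (8.333, 5), (4.333, 8), (0, 10.6)
3. C2, C3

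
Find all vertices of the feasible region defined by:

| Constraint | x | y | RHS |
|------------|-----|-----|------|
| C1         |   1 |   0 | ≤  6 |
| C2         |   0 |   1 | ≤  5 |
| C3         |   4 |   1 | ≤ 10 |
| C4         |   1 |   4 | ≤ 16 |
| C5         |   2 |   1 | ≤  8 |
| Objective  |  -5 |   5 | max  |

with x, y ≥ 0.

(0, 0), (2.5, 0), (1.6, 3.6), (0, 4)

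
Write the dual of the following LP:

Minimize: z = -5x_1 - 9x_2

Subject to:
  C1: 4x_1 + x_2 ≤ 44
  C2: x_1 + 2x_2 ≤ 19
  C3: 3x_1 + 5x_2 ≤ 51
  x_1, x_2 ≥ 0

Primal min cᵀx s.t. Ax ≤ b, x ≥ 0  →  Dual max −bᵀy s.t. Aᵀy ≥ −c, y ≥ 0.

Maximize: z = -44y1 - 19y2 - 51y3

Subject to:
  4y1 + y2 + 3y3 ≥ 5
  y1 + 2y2 + 5y3 ≥ 9
  y1, y2, y3 ≥ 0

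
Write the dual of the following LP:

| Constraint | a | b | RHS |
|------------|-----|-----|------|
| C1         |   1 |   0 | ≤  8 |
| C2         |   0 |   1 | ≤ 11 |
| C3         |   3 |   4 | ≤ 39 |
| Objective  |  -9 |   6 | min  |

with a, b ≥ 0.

Primal min cᵀx s.t. Ax ≤ b, x ≥ 0  →  Dual max −bᵀy s.t. Aᵀy ≥ −c, y ≥ 0.

Maximize: z = -8y1 - 11y2 - 39y3

Subject to:
  y1 + 3y3 ≥ 9
  y2 + 4y3 ≥ -6
  y1, y2, y3 ≥ 0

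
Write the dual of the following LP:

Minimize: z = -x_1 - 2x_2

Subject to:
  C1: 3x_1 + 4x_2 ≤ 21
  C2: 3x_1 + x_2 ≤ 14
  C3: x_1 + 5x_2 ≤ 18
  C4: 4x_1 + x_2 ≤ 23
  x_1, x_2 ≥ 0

Primal min cᵀx s.t. Ax ≤ b, x ≥ 0  →  Dual max −bᵀy s.t. Aᵀy ≥ −c, y ≥ 0.

Maximize: z = -21y1 - 14y2 - 18y3 - 23y4

Subject to:
  3y1 + 3y2 + y3 + 4y4 ≥ 1
  4y1 + y2 + 5y3 + y4 ≥ 2
  y1, y2, y3, y4 ≥ 0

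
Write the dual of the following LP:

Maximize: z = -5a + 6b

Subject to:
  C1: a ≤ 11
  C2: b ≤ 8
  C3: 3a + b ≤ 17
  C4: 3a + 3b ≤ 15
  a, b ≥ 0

Primal max cᵀx s.t. Ax ≤ b, x ≥ 0  →  Dual min bᵀy s.t. Aᵀy ≥ c, y ≥ 0.

Minimize: z = 11y1 + 8y2 + 17y3 + 15y4

Subject to:
  y1 + 3y3 + 3y4 ≥ -5
  y2 + y3 + 3y4 ≥ 6
  y1, y2, y3, y4 ≥ 0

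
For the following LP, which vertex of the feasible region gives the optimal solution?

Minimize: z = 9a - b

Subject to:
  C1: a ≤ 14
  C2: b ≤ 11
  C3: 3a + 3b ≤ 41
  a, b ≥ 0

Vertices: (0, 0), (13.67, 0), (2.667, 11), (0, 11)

Evaluate the objective at each vertex of the feasible region:
  z(0, 0) = 0
  z(13.67, 0) = 123
  z(2.667, 11) = 13
  z(0, 11) = -11  ←
The minimum is at a = 0, b = 11.

(0, 11)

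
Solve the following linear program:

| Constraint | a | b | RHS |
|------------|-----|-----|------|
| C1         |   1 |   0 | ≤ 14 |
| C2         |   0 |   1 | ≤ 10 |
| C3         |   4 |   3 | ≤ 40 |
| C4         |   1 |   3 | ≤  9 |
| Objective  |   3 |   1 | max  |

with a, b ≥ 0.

Evaluate the objective at each vertex of the feasible region:
  z(0, 0) = 0
  z(9, 0) = 27  ←
  z(0, 3) = 3
The maximum is at a = 9, b = 0.

a = 9, b = 0, z = 27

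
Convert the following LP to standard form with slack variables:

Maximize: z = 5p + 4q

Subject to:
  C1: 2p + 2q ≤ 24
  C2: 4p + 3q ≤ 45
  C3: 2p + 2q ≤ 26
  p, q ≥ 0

max z = 5p + 4q

s.t.
  2p + 2q + s1 = 24
  4p + 3q + s2 = 45
  2p + 2q + s3 = 26
  p, q, s1, s2, s3 ≥ 0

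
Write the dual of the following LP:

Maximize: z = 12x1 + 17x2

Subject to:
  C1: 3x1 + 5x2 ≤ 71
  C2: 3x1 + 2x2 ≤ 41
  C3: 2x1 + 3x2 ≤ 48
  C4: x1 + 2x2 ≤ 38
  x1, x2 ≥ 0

Primal max cᵀx s.t. Ax ≤ b, x ≥ 0  →  Dual min bᵀy s.t. Aᵀy ≥ c, y ≥ 0.

Minimize: z = 71y1 + 41y2 + 48y3 + 38y4

Subject to:
  3y1 + 3y2 + 2y3 + y4 ≥ 12
  5y1 + 2y2 + 3y3 + 2y4 ≥ 17
  y1, y2, y3, y4 ≥ 0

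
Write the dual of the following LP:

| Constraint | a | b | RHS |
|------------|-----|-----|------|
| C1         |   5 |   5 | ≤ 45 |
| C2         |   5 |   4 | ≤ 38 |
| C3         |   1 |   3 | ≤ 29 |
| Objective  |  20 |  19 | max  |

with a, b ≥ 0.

Primal max cᵀx s.t. Ax ≤ b, x ≥ 0  →  Dual min bᵀy s.t. Aᵀy ≥ c, y ≥ 0.

Minimize: z = 45y1 + 38y2 + 29y3

Subject to:
  5y1 + 5y2 + y3 ≥ 20
  5y1 + 4y2 + 3y3 ≥ 19
  y1, y2, y3 ≥ 0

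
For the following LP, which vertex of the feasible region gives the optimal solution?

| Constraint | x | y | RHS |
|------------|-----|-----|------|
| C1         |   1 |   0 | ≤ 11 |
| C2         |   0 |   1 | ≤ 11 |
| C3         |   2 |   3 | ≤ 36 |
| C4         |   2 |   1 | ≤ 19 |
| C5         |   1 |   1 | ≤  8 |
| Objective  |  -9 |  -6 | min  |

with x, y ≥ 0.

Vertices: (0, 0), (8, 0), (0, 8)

Evaluate the objective at each vertex of the feasible region:
  z(0, 0) = 0
  z(8, 0) = -72  ←
  z(0, 8) = -48
The minimum is at x = 8, y = 0.

(8, 0)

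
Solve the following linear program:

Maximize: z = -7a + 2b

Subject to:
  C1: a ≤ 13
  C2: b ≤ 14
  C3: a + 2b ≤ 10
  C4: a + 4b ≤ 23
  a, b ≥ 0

Evaluate the objective at each vertex of the feasible region:
  z(0, 0) = 0
  z(10, 0) = -70
  z(0, 5) = 10  ←
The maximum is at a = 0, b = 5.

a = 0, b = 5, z = 10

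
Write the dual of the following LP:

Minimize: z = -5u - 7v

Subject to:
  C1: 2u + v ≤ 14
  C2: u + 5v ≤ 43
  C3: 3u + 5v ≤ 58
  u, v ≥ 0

Primal min cᵀx s.t. Ax ≤ b, x ≥ 0  →  Dual max −bᵀy s.t. Aᵀy ≥ −c, y ≥ 0.

Maximize: z = -14y1 - 43y2 - 58y3

Subject to:
  2y1 + y2 + 3y3 ≥ 5
  y1 + 5y2 + 5y3 ≥ 7
  y1, y2, y3 ≥ 0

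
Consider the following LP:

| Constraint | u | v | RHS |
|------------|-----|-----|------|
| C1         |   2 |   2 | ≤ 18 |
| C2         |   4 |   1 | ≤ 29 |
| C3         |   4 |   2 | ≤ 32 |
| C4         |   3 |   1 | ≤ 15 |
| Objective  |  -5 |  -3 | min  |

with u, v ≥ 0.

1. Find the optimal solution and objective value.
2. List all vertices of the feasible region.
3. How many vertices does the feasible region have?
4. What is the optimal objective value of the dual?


1. u = 3, v = 6, z = -33
2. (0, 0), (5, 0), (3, 6), (0, 9)
3. 4
4. -33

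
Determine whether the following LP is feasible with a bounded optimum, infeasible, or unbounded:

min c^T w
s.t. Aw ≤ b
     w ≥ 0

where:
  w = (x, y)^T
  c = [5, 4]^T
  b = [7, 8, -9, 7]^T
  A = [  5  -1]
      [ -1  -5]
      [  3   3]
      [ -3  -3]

Infeasible (no feasible solution exists)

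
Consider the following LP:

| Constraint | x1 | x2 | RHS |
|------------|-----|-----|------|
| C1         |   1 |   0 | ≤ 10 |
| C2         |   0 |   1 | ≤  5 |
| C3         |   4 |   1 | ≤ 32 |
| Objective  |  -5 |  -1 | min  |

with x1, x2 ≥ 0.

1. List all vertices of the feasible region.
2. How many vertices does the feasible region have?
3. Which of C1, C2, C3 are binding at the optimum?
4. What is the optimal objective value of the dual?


1. (0, 0), (8, 0), (6.75, 5), (0, 5)
2. 4
3. C3
4. -40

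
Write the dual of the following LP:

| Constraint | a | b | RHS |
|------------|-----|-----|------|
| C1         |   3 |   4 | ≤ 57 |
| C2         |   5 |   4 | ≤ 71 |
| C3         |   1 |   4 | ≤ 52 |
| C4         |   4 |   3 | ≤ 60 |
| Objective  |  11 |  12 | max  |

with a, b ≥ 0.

Primal max cᵀx s.t. Ax ≤ b, x ≥ 0  →  Dual min bᵀy s.t. Aᵀy ≥ c, y ≥ 0.

Minimize: z = 57y1 + 71y2 + 52y3 + 60y4

Subject to:
  3y1 + 5y2 + y3 + 4y4 ≥ 11
  4y1 + 4y2 + 4y3 + 3y4 ≥ 12
  y1, y2, y3, y4 ≥ 0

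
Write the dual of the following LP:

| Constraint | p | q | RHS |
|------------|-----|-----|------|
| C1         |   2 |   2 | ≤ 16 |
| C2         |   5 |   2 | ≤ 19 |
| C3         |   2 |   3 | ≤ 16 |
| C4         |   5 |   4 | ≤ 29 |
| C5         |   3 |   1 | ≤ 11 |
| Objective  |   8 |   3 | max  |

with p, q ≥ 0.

Primal max cᵀx s.t. Ax ≤ b, x ≥ 0  →  Dual min bᵀy s.t. Aᵀy ≥ c, y ≥ 0.

Minimize: z = 16y1 + 19y2 + 16y3 + 29y4 + 11y5

Subject to:
  2y1 + 5y2 + 2y3 + 5y4 + 3y5 ≥ 8
  2y1 + 2y2 + 3y3 + 4y4 + y5 ≥ 3
  y1, y2, y3, y4, y5 ≥ 0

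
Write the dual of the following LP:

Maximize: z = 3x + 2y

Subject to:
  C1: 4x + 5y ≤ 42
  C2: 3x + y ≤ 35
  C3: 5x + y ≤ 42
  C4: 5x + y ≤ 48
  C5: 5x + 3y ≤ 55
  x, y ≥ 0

Primal max cᵀx s.t. Ax ≤ b, x ≥ 0  →  Dual min bᵀy s.t. Aᵀy ≥ c, y ≥ 0.

Minimize: z = 42y1 + 35y2 + 42y3 + 48y4 + 55y5

Subject to:
  4y1 + 3y2 + 5y3 + 5y4 + 5y5 ≥ 3
  5y1 + y2 + y3 + y4 + 3y5 ≥ 2
  y1, y2, y3, y4, y5 ≥ 0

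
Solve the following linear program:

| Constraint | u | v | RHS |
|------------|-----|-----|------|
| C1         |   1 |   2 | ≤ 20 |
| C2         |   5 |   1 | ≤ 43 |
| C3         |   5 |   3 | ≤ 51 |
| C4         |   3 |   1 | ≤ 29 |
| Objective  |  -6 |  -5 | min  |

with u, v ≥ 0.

Evaluate the objective at each vertex of the feasible region:
  z(0, 0) = 0
  z(8.6, 0) = -51.6
  z(7.8, 4) = -66.8
  z(6, 7) = -71  ←
  z(0, 10) = -50
The minimum is at u = 6, v = 7.

u = 6, v = 7, z = -71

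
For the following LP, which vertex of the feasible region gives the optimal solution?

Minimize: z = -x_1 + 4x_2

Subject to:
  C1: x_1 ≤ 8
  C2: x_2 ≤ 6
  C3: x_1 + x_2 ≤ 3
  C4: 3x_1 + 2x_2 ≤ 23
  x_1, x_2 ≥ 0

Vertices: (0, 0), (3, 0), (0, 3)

Evaluate the objective at each vertex of the feasible region:
  z(0, 0) = 0
  z(3, 0) = -3  ←
  z(0, 3) = 12
The minimum is at x_1 = 3, x_2 = 0.

(3, 0)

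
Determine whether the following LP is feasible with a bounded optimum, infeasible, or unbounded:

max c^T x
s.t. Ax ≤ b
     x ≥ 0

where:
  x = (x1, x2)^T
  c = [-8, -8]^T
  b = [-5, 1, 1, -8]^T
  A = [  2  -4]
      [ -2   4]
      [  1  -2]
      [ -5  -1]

Infeasible (no feasible solution exists)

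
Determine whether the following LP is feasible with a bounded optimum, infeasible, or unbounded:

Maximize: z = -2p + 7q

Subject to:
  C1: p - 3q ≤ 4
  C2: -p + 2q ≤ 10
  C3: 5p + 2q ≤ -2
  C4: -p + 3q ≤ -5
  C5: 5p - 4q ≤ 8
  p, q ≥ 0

Infeasible (no feasible solution exists)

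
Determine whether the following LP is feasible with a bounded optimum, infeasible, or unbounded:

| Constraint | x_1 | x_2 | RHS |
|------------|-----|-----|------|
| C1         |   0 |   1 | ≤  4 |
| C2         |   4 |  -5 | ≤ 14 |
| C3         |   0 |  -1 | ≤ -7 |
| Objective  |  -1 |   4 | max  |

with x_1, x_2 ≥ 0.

Infeasible (no feasible solution exists)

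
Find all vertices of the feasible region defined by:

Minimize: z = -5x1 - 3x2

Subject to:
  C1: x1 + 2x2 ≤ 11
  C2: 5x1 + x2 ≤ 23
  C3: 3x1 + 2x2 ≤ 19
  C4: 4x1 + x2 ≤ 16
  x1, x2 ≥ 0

(0, 0), (4, 0), (3, 4), (0, 5.5)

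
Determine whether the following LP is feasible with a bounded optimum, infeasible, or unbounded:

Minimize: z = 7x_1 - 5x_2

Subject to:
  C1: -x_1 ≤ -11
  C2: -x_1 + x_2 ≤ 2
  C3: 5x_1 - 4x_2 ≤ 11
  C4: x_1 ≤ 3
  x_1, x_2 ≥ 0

Infeasible (no feasible solution exists)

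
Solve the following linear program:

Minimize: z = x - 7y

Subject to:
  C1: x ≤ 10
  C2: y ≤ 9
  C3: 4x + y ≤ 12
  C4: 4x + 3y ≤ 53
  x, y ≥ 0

Evaluate the objective at each vertex of the feasible region:
  z(0, 0) = 0
  z(3, 0) = 3
  z(0.75, 9) = -62.25
  z(0, 9) = -63  ←
The minimum is at x = 0, y = 9.

x = 0, y = 9, z = -63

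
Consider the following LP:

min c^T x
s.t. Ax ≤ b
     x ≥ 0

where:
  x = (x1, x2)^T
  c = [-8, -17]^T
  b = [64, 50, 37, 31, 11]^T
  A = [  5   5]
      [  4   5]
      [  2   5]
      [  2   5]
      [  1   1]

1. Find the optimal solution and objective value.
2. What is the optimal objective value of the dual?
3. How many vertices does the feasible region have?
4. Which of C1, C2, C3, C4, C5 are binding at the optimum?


1. x1 = 8, x2 = 3, z = -115
2. -115
3. 4
4. C4, C5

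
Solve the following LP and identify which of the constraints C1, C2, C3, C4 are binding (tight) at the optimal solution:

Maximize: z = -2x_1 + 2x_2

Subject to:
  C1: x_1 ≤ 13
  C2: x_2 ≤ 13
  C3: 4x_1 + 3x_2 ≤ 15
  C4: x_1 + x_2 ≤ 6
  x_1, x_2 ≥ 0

At x_1 = 0, x_2 = 5, compute slack b - a·x for each constraint:
  C1: 13 − 0 = 13  (slack)
  C2: 13 − 5 = 8  (slack)
  C3: 15 − 15 = 0  (binding)
  C4: 6 − 5 = 1  (slack)

Optimal: x_1 = 0, x_2 = 5
Binding: C3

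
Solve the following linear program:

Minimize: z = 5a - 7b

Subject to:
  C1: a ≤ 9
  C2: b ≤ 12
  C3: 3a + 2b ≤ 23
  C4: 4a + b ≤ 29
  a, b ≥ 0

Evaluate the objective at each vertex of the feasible region:
  z(0, 0) = 0
  z(7.25, 0) = 36.25
  z(7, 1) = 28
  z(0, 11.5) = -80.5  ←
The minimum is at a = 0, b = 11.5.

a = 0, b = 11.5, z = -80.5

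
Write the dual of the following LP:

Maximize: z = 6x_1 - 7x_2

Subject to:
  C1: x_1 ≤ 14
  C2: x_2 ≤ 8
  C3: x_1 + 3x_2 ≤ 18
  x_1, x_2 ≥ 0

Primal max cᵀx s.t. Ax ≤ b, x ≥ 0  →  Dual min bᵀy s.t. Aᵀy ≥ c, y ≥ 0.

Minimize: z = 14y1 + 8y2 + 18y3

Subject to:
  y1 + y3 ≥ 6
  y2 + 3y3 ≥ -7
  y1, y2, y3 ≥ 0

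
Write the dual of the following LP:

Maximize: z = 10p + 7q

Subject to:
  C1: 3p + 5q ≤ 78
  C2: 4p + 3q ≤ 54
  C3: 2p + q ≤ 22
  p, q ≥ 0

Primal max cᵀx s.t. Ax ≤ b, x ≥ 0  →  Dual min bᵀy s.t. Aᵀy ≥ c, y ≥ 0.

Minimize: z = 78y1 + 54y2 + 22y3

Subject to:
  3y1 + 4y2 + 2y3 ≥ 10
  5y1 + 3y2 + y3 ≥ 7
  y1, y2, y3 ≥ 0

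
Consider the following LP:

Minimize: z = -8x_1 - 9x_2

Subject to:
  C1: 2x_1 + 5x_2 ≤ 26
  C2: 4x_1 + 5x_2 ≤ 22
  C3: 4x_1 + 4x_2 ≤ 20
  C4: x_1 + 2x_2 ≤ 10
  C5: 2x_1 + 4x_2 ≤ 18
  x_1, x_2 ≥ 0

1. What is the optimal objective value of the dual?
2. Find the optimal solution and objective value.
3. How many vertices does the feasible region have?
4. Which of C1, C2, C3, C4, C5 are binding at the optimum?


1. -42
2. x_1 = 3, x_2 = 2, z = -42
3. 4
4. C2, C3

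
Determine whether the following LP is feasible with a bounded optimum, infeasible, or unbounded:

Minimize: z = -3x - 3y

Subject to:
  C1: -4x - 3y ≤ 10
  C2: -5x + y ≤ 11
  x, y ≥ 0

Unbounded (objective can decrease without bound)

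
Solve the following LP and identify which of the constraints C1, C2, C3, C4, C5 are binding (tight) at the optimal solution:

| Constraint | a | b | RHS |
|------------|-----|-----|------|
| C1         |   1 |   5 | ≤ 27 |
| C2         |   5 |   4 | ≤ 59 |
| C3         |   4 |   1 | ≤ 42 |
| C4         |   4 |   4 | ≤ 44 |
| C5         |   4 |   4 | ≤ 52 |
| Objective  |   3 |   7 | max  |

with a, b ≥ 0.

At a = 7, b = 4, compute slack b - a·x for each constraint:
  C1: 27 − 27 = 0  (binding)
  C2: 59 − 51 = 8  (slack)
  C3: 42 − 32 = 10  (slack)
  C4: 44 − 44 = 0  (binding)
  C5: 52 − 44 = 8  (slack)

Optimal: a = 7, b = 4
Binding: C1, C4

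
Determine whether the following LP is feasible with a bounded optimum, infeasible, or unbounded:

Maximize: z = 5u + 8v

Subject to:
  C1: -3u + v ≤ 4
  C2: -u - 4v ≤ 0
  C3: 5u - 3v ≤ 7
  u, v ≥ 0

Unbounded (objective can increase without bound)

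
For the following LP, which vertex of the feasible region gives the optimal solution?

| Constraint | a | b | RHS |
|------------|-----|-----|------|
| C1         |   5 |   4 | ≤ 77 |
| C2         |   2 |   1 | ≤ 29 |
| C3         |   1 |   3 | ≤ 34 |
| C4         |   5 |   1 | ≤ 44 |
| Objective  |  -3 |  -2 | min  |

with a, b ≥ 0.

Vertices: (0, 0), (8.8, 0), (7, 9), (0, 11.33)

Evaluate the objective at each vertex of the feasible region:
  z(0, 0) = 0
  z(8.8, 0) = -26.4
  z(7, 9) = -39  ←
  z(0, 11.33) = -22.67
The minimum is at a = 7, b = 9.

(7, 9)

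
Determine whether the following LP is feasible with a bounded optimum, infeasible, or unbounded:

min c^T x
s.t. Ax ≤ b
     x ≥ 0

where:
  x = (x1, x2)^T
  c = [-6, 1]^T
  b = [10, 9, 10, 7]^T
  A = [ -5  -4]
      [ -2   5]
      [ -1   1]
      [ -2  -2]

Unbounded (objective can decrease without bound)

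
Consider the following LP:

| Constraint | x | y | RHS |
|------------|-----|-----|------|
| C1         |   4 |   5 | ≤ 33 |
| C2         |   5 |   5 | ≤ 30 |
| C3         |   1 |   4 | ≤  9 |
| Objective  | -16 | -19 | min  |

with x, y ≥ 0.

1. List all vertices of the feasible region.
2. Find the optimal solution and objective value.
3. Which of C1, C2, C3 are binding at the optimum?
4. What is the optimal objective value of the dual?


1. (0, 0), (6, 0), (5, 1), (0, 2.25)
2. x = 5, y = 1, z = -99
3. C2, C3
4. -99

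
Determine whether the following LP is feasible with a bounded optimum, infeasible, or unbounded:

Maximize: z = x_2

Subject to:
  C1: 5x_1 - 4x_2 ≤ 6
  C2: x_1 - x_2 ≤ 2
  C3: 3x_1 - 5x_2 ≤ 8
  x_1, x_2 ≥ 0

Unbounded (objective can increase without bound)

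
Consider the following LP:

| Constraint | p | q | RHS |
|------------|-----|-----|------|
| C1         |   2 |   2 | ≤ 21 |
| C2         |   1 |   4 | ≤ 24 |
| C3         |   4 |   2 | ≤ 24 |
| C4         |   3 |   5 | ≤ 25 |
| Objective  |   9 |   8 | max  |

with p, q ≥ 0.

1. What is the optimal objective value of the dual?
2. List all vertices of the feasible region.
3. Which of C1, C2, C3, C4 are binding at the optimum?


1. 61
2. (0, 0), (6, 0), (5, 2), (0, 5)
3. C3, C4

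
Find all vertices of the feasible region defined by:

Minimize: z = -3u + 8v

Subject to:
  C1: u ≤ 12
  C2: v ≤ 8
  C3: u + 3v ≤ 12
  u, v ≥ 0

(0, 0), (12, 0), (0, 4)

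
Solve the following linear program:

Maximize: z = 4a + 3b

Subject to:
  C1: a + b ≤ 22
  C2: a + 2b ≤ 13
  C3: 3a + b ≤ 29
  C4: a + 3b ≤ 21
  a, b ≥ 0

Evaluate the objective at each vertex of the feasible region:
  z(0, 0) = 0
  z(9.667, 0) = 38.67
  z(9, 2) = 42  ←
  z(0, 6.5) = 19.5
The maximum is at a = 9, b = 2.

a = 9, b = 2, z = 42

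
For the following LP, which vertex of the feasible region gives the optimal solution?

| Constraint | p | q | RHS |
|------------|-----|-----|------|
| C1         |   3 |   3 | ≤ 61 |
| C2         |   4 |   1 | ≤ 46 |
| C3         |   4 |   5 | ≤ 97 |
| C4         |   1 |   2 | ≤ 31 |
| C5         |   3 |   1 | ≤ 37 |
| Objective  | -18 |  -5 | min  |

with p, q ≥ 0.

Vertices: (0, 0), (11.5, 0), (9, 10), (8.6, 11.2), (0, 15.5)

Evaluate the objective at each vertex of the feasible region:
  z(0, 0) = 0
  z(11.5, 0) = -207
  z(9, 10) = -212  ←
  z(8.6, 11.2) = -210.8
  z(0, 15.5) = -77.5
The minimum is at p = 9, q = 10.

(9, 10)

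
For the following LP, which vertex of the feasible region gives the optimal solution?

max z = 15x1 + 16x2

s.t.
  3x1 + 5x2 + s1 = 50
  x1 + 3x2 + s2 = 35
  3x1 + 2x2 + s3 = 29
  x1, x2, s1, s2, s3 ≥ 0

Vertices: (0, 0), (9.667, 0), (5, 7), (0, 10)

Evaluate the objective at each vertex of the feasible region:
  z(0, 0) = 0
  z(9.667, 0) = 145
  z(5, 7) = 187  ←
  z(0, 10) = 160
The maximum is at x1 = 5, x2 = 7.

(5, 7)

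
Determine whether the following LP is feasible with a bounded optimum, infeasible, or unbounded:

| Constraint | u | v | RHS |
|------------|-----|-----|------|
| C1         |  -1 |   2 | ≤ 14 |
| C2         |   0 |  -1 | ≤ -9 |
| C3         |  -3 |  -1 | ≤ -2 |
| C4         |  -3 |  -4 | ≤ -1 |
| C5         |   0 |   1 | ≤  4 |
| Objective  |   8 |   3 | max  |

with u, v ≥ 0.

Infeasible (no feasible solution exists)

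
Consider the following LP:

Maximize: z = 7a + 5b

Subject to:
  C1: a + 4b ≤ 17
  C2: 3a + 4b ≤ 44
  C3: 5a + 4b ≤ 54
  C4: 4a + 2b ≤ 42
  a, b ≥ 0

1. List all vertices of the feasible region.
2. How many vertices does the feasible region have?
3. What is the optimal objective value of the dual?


1. (0, 0), (10.5, 0), (10, 1), (9.25, 1.938), (0, 4.25)
2. 5
3. 75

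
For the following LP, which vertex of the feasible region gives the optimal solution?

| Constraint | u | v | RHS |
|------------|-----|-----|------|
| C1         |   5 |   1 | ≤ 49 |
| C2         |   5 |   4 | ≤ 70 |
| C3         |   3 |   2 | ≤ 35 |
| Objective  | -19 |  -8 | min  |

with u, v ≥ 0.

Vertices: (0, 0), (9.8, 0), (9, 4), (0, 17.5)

Evaluate the objective at each vertex of the feasible region:
  z(0, 0) = 0
  z(9.8, 0) = -186.2
  z(9, 4) = -203  ←
  z(0, 17.5) = -140
The minimum is at u = 9, v = 4.

(9, 4)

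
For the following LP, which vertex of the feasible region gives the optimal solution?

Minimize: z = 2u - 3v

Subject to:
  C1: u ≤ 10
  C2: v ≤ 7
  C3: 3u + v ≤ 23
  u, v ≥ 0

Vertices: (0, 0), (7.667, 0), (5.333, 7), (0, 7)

Evaluate the objective at each vertex of the feasible region:
  z(0, 0) = 0
  z(7.667, 0) = 15.33
  z(5.333, 7) = -10.33
  z(0, 7) = -21  ←
The minimum is at u = 0, v = 7.

(0, 7)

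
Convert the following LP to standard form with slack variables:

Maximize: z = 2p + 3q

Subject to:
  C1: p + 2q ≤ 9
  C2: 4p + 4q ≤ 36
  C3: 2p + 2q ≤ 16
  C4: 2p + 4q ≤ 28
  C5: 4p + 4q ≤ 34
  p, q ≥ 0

max z = 2p + 3q

s.t.
  p + 2q + s1 = 9
  4p + 4q + s2 = 36
  2p + 2q + s3 = 16
  2p + 4q + s4 = 28
  4p + 4q + s5 = 34
  p, q, s1, s2, s3, s4, s5 ≥ 0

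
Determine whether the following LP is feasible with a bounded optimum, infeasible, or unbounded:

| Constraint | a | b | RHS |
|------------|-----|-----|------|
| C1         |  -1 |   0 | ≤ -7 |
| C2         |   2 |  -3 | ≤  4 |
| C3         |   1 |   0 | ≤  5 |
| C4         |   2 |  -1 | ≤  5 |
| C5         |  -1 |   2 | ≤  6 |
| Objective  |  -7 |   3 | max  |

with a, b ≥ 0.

Infeasible (no feasible solution exists)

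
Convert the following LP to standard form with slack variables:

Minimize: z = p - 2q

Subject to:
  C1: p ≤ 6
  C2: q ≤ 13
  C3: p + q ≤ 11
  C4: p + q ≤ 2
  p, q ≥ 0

min z = p - 2q

s.t.
  p + s1 = 6
  q + s2 = 13
  p + q + s3 = 11
  p + q + s4 = 2
  p, q, s1, s2, s3, s4 ≥ 0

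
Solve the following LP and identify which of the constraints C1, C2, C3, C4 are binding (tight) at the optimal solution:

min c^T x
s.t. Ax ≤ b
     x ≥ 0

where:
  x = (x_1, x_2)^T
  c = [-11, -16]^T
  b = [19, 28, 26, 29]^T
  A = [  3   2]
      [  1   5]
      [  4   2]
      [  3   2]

At x_1 = 3, x_2 = 5, compute slack b - a·x for each constraint:
  C1: 19 − 19 = 0  (binding)
  C2: 28 − 28 = 0  (binding)
  C3: 26 − 22 = 4  (slack)
  C4: 29 − 19 = 10  (slack)

Optimal: x_1 = 3, x_2 = 5
Binding: C1, C2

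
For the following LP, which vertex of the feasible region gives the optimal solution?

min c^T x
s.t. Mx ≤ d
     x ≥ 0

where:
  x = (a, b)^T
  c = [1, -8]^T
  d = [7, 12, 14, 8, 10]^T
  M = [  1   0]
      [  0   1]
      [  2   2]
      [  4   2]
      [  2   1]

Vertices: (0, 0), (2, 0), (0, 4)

Evaluate the objective at each vertex of the feasible region:
  z(0, 0) = 0
  z(2, 0) = 2
  z(0, 4) = -32  ←
The minimum is at a = 0, b = 4.

(0, 4)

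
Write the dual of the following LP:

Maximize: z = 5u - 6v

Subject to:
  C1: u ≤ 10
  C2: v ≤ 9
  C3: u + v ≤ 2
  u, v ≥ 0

Primal max cᵀx s.t. Ax ≤ b, x ≥ 0  →  Dual min bᵀy s.t. Aᵀy ≥ c, y ≥ 0.

Minimize: z = 10y1 + 9y2 + 2y3

Subject to:
  y1 + y3 ≥ 5
  y2 + y3 ≥ -6
  y1, y2, y3 ≥ 0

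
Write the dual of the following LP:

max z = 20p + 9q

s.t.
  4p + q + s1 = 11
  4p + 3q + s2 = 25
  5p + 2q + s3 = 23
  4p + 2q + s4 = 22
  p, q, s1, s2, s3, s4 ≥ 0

Primal max cᵀx s.t. Ax ≤ b, x ≥ 0  →  Dual min bᵀy s.t. Aᵀy ≥ c, y ≥ 0.

Minimize: z = 11y1 + 25y2 + 23y3 + 22y4

Subject to:
  4y1 + 4y2 + 5y3 + 4y4 ≥ 20
  y1 + 3y2 + 2y3 + 2y4 ≥ 9
  y1, y2, y3, y4 ≥ 0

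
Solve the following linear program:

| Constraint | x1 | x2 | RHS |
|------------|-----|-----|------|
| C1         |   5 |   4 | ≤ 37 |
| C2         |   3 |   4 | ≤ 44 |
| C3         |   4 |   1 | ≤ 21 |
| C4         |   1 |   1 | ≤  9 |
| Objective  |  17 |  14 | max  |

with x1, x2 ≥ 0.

Evaluate the objective at each vertex of the feasible region:
  z(0, 0) = 0
  z(5.25, 0) = 89.25
  z(4.273, 3.909) = 127.4
  z(1, 8) = 129  ←
  z(0, 9) = 126
The maximum is at x1 = 1, x2 = 8.

x1 = 1, x2 = 8, z = 129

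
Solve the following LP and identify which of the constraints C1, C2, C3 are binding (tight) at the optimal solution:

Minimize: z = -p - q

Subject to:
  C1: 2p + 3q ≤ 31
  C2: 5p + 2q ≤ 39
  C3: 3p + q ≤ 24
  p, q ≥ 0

At p = 5, q = 7, compute slack b - a·x for each constraint:
  C1: 31 − 31 = 0  (binding)
  C2: 39 − 39 = 0  (binding)
  C3: 24 − 22 = 2  (slack)

Optimal: p = 5, q = 7
Binding: C1, C2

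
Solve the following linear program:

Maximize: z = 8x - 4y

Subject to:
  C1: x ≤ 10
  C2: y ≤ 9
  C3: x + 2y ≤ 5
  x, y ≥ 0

Evaluate the objective at each vertex of the feasible region:
  z(0, 0) = 0
  z(5, 0) = 40  ←
  z(0, 2.5) = -10
The maximum is at x = 5, y = 0.

x = 5, y = 0, z = 40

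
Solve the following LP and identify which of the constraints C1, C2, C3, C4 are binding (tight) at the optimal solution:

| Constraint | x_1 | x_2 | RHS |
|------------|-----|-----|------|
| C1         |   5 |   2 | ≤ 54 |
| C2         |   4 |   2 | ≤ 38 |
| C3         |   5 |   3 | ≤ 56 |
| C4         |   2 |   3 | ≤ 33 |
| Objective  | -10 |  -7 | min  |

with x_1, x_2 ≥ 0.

At x_1 = 6, x_2 = 7, compute slack b - a·x for each constraint:
  C1: 54 − 44 = 10  (slack)
  C2: 38 − 38 = 0  (binding)
  C3: 56 − 51 = 5  (slack)
  C4: 33 − 33 = 0  (binding)

Optimal: x_1 = 6, x_2 = 7
Binding: C2, C4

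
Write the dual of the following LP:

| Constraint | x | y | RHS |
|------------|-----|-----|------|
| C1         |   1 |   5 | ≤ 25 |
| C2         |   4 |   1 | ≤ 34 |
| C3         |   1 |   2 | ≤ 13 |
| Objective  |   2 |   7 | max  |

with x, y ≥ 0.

Primal max cᵀx s.t. Ax ≤ b, x ≥ 0  →  Dual min bᵀy s.t. Aᵀy ≥ c, y ≥ 0.

Minimize: z = 25y1 + 34y2 + 13y3

Subject to:
  y1 + 4y2 + y3 ≥ 2
  5y1 + y2 + 2y3 ≥ 7
  y1, y2, y3 ≥ 0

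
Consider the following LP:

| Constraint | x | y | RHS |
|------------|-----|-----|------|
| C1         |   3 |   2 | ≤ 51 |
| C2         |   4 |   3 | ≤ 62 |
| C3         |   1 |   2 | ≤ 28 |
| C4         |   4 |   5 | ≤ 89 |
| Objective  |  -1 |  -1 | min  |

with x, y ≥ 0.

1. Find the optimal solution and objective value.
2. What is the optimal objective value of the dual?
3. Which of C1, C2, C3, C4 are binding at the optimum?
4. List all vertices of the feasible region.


1. x = 8, y = 10, z = -18
2. -18
3. C2, C3
4. (0, 0), (15.5, 0), (8, 10), (0, 14)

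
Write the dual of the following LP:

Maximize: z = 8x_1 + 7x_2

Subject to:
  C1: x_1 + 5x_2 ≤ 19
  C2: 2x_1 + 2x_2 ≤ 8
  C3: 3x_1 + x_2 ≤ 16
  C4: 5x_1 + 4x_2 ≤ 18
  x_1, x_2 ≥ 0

Primal max cᵀx s.t. Ax ≤ b, x ≥ 0  →  Dual min bᵀy s.t. Aᵀy ≥ c, y ≥ 0.

Minimize: z = 19y1 + 8y2 + 16y3 + 18y4

Subject to:
  y1 + 2y2 + 3y3 + 5y4 ≥ 8
  5y1 + 2y2 + y3 + 4y4 ≥ 7
  y1, y2, y3, y4 ≥ 0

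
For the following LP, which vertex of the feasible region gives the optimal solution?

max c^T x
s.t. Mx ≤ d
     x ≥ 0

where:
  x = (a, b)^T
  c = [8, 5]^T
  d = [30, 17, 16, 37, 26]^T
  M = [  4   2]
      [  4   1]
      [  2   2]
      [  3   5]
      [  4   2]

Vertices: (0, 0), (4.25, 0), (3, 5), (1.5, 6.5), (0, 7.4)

Evaluate the objective at each vertex of the feasible region:
  z(0, 0) = 0
  z(4.25, 0) = 34
  z(3, 5) = 49  ←
  z(1.5, 6.5) = 44.5
  z(0, 7.4) = 37
The maximum is at a = 3, b = 5.

(3, 5)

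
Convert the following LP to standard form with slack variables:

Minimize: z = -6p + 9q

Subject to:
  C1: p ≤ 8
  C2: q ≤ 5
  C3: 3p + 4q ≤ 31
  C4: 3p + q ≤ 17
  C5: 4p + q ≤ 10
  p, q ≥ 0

min z = -6p + 9q

s.t.
  p + s1 = 8
  q + s2 = 5
  3p + 4q + s3 = 31
  3p + q + s4 = 17
  4p + q + s5 = 10
  p, q, s1, s2, s3, s4, s5 ≥ 0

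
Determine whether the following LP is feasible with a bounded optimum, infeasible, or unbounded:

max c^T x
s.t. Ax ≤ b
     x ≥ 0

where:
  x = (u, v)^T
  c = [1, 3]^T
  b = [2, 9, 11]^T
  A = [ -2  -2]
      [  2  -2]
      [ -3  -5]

Unbounded (objective can increase without bound)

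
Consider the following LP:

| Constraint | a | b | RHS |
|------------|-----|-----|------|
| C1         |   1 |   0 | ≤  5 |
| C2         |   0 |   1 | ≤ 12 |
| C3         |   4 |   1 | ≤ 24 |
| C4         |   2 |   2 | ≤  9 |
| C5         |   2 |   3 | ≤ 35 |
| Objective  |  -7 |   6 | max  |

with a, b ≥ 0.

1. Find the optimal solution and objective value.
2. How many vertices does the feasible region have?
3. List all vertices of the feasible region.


1. a = 0, b = 4.5, z = 27
2. 3
3. (0, 0), (4.5, 0), (0, 4.5)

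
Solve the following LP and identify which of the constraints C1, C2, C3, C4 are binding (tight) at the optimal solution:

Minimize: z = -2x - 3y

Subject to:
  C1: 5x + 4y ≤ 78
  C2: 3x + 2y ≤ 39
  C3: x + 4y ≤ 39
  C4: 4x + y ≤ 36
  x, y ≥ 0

At x = 7, y = 8, compute slack b - a·x for each constraint:
  C1: 78 − 67 = 11  (slack)
  C2: 39 − 37 = 2  (slack)
  C3: 39 − 39 = 0  (binding)
  C4: 36 − 36 = 0  (binding)

Optimal: x = 7, y = 8
Binding: C3, C4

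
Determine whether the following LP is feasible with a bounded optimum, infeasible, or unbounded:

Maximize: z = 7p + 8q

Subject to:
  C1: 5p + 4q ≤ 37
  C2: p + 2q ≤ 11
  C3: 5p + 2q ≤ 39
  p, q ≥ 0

Feasible with a bounded optimal solution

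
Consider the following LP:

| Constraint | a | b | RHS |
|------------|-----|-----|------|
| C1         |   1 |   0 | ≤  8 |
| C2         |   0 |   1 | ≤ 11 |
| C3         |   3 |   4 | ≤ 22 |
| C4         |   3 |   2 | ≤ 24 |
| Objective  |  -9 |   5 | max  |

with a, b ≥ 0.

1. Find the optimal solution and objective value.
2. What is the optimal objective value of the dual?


1. a = 0, b = 5.5, z = 27.5
2. 27.5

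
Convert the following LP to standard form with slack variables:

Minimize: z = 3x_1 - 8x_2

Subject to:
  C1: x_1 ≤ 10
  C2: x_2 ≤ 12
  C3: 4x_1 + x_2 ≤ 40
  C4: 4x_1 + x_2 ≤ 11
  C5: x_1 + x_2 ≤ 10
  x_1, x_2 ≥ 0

min z = 3x_1 - 8x_2

s.t.
  x_1 + s1 = 10
  x_2 + s2 = 12
  4x_1 + x_2 + s3 = 40
  4x_1 + x_2 + s4 = 11
  x_1 + x_2 + s5 = 10
  x_1, x_2, s1, s2, s3, s4, s5 ≥ 0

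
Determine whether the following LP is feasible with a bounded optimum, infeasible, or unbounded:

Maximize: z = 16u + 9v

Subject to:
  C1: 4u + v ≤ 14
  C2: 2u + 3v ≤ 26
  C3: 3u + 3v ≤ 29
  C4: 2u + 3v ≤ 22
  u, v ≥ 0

Feasible with a bounded optimal solution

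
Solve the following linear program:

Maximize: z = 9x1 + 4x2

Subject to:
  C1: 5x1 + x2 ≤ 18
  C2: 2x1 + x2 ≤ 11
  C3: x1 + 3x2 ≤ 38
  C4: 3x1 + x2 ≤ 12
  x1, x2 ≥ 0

Evaluate the objective at each vertex of the feasible region:
  z(0, 0) = 0
  z(3.6, 0) = 32.4
  z(3, 3) = 39
  z(1, 9) = 45  ←
  z(0, 11) = 44
The maximum is at x1 = 1, x2 = 9.

x1 = 1, x2 = 9, z = 45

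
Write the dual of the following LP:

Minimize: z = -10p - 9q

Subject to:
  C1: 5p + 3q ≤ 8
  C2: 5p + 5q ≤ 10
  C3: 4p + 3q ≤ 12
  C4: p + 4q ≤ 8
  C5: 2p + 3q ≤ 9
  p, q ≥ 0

Primal min cᵀx s.t. Ax ≤ b, x ≥ 0  →  Dual max −bᵀy s.t. Aᵀy ≥ −c, y ≥ 0.

Maximize: z = -8y1 - 10y2 - 12y3 - 8y4 - 9y5

Subject to:
  5y1 + 5y2 + 4y3 + y4 + 2y5 ≥ 10
  3y1 + 5y2 + 3y3 + 4y4 + 3y5 ≥ 9
  y1, y2, y3, y4, y5 ≥ 0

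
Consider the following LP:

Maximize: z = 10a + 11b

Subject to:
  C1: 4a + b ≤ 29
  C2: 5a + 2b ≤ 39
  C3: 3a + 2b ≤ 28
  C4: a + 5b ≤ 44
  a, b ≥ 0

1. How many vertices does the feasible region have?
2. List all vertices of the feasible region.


1. 6
2. (0, 0), (7.25, 0), (6.333, 3.667), (5.5, 5.75), (4, 8), (0, 8.8)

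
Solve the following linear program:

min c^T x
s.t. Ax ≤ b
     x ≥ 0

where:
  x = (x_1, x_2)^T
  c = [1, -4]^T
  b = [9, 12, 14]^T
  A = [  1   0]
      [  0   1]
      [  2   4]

Evaluate the objective at each vertex of the feasible region:
  z(0, 0) = 0
  z(7, 0) = 7
  z(0, 3.5) = -14  ←
The minimum is at x_1 = 0, x_2 = 3.5.

x_1 = 0, x_2 = 3.5, z = -14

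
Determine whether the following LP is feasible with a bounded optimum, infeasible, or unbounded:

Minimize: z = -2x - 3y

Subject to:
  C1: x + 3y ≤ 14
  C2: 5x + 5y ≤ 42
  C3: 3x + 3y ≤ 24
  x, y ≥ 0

Feasible with a bounded optimal solution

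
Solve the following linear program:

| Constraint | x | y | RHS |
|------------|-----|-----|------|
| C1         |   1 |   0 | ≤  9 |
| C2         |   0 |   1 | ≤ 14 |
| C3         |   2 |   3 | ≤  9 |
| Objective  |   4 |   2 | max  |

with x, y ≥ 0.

Evaluate the objective at each vertex of the feasible region:
  z(0, 0) = 0
  z(4.5, 0) = 18  ←
  z(0, 3) = 6
The maximum is at x = 4.5, y = 0.

x = 4.5, y = 0, z = 18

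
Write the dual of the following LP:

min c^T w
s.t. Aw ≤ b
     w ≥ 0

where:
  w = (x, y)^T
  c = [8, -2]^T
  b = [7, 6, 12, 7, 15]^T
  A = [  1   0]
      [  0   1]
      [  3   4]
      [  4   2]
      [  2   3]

Primal min cᵀx s.t. Ax ≤ b, x ≥ 0  →  Dual max −bᵀy s.t. Aᵀy ≥ −c, y ≥ 0.

Maximize: z = -7y1 - 6y2 - 12y3 - 7y4 - 15y5

Subject to:
  y1 + 3y3 + 4y4 + 2y5 ≥ -8
  y2 + 4y3 + 2y4 + 3y5 ≥ 2
  y1, y2, y3, y4, y5 ≥ 0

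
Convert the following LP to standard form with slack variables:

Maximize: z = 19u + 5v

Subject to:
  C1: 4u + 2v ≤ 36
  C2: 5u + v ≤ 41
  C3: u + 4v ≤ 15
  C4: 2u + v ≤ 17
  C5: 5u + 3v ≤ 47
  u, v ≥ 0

max z = 19u + 5v

s.t.
  4u + 2v + s1 = 36
  5u + v + s2 = 41
  u + 4v + s3 = 15
  2u + v + s4 = 17
  5u + 3v + s5 = 47
  u, v, s1, s2, s3, s4, s5 ≥ 0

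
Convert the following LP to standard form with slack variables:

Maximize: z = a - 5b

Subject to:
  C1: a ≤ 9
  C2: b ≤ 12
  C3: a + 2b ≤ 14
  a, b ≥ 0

max z = a - 5b

s.t.
  a + s1 = 9
  b + s2 = 12
  a + 2b + s3 = 14
  a, b, s1, s2, s3 ≥ 0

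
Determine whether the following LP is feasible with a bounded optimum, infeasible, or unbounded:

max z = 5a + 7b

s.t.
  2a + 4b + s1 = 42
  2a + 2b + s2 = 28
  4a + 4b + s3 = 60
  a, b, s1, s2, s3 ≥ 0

Feasible with a bounded optimal solution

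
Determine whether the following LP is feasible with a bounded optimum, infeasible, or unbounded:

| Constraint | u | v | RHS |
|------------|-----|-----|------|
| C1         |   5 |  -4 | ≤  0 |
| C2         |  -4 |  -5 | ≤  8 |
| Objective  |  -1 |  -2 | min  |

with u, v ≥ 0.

Unbounded (objective can decrease without bound)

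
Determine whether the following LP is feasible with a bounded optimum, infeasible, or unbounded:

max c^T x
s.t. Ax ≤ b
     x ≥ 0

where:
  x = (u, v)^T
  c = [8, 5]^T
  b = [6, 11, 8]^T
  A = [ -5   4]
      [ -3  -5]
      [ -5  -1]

Unbounded (objective can increase without bound)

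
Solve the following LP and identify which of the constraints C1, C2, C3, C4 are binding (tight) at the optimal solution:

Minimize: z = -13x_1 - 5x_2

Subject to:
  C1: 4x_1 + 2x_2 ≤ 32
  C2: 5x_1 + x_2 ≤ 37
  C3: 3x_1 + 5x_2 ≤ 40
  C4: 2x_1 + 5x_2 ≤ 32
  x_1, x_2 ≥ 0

At x_1 = 7, x_2 = 2, compute slack b - a·x for each constraint:
  C1: 32 − 32 = 0  (binding)
  C2: 37 − 37 = 0  (binding)
  C3: 40 − 31 = 9  (slack)
  C4: 32 − 24 = 8  (slack)

Optimal: x_1 = 7, x_2 = 2
Binding: C1, C2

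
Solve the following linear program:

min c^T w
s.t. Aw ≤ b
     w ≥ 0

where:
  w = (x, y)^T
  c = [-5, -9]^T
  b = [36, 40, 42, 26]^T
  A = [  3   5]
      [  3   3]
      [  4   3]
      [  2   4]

Evaluate the objective at each vertex of the feasible region:
  z(0, 0) = 0
  z(10.5, 0) = -52.5
  z(9.273, 1.636) = -61.09
  z(7, 3) = -62  ←
  z(0, 6.5) = -58.5
The minimum is at x = 7, y = 3.

x = 7, y = 3, z = -62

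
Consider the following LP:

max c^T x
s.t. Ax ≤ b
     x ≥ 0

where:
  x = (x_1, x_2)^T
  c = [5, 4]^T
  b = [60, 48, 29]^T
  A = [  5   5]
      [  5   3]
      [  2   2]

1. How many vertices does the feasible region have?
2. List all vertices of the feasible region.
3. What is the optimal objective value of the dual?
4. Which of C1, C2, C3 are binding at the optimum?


1. 4
2. (0, 0), (9.6, 0), (6, 6), (0, 12)
3. 54
4. C1, C2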